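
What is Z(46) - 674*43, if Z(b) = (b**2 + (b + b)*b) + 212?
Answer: -22422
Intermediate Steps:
Z(b) = 212 + 3*b**2 (Z(b) = (b**2 + (2*b)*b) + 212 = (b**2 + 2*b**2) + 212 = 3*b**2 + 212 = 212 + 3*b**2)
Z(46) - 674*43 = (212 + 3*46**2) - 674*43 = (212 + 3*2116) - 1*28982 = (212 + 6348) - 28982 = 6560 - 28982 = -22422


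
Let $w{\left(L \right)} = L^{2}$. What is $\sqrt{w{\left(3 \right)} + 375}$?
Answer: $8 \sqrt{6} \approx 19.596$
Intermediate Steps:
$\sqrt{w{\left(3 \right)} + 375} = \sqrt{3^{2} + 375} = \sqrt{9 + 375} = \sqrt{384} = 8 \sqrt{6}$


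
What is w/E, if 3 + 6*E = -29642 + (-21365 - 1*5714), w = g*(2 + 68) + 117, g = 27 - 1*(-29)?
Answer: -4037/9454 ≈ -0.42701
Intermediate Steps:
g = 56 (g = 27 + 29 = 56)
w = 4037 (w = 56*(2 + 68) + 117 = 56*70 + 117 = 3920 + 117 = 4037)
E = -9454 (E = -½ + (-29642 + (-21365 - 1*5714))/6 = -½ + (-29642 + (-21365 - 5714))/6 = -½ + (-29642 - 27079)/6 = -½ + (⅙)*(-56721) = -½ - 18907/2 = -9454)
w/E = 4037/(-9454) = 4037*(-1/9454) = -4037/9454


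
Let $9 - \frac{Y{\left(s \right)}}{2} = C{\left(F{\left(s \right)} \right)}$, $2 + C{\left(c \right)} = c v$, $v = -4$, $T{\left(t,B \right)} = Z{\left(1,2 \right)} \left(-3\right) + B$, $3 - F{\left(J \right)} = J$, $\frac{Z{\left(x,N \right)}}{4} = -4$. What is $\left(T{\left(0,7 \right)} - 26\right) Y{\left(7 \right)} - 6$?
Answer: $-296$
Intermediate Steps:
$Z{\left(x,N \right)} = -16$ ($Z{\left(x,N \right)} = 4 \left(-4\right) = -16$)
$F{\left(J \right)} = 3 - J$
$T{\left(t,B \right)} = 48 + B$ ($T{\left(t,B \right)} = \left(-16\right) \left(-3\right) + B = 48 + B$)
$C{\left(c \right)} = -2 - 4 c$ ($C{\left(c \right)} = -2 + c \left(-4\right) = -2 - 4 c$)
$Y{\left(s \right)} = 46 - 8 s$ ($Y{\left(s \right)} = 18 - 2 \left(-2 - 4 \left(3 - s\right)\right) = 18 - 2 \left(-2 + \left(-12 + 4 s\right)\right) = 18 - 2 \left(-14 + 4 s\right) = 18 - \left(-28 + 8 s\right) = 46 - 8 s$)
$\left(T{\left(0,7 \right)} - 26\right) Y{\left(7 \right)} - 6 = \left(\left(48 + 7\right) - 26\right) \left(46 - 56\right) - 6 = \left(55 - 26\right) \left(46 - 56\right) - 6 = 29 \left(-10\right) - 6 = -290 - 6 = -296$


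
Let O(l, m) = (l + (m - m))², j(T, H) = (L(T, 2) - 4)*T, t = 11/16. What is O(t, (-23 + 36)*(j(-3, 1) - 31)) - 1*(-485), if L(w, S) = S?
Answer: 124281/256 ≈ 485.47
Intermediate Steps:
t = 11/16 (t = 11*(1/16) = 11/16 ≈ 0.68750)
j(T, H) = -2*T (j(T, H) = (2 - 4)*T = -2*T)
O(l, m) = l² (O(l, m) = (l + 0)² = l²)
O(t, (-23 + 36)*(j(-3, 1) - 31)) - 1*(-485) = (11/16)² - 1*(-485) = 121/256 + 485 = 124281/256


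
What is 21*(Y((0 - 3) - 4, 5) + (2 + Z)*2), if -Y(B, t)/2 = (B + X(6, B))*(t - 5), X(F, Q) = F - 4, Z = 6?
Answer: 336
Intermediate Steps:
X(F, Q) = -4 + F
Y(B, t) = -2*(-5 + t)*(2 + B) (Y(B, t) = -2*(B + (-4 + 6))*(t - 5) = -2*(B + 2)*(-5 + t) = -2*(2 + B)*(-5 + t) = -2*(-5 + t)*(2 + B))
21*(Y((0 - 3) - 4, 5) + (2 + Z)*2) = 21*((20 - 4*5 + 10*((0 - 3) - 4) - 2*((0 - 3) - 4)*5) + (2 + 6)*2) = 21*((20 - 20 + 10*(-3 - 4) - 2*(-3 - 4)*5) + 8*2) = 21*((20 - 20 + 10*(-7) - 2*(-7)*5) + 16) = 21*((20 - 20 - 70 + 70) + 16) = 21*(0 + 16) = 21*16 = 336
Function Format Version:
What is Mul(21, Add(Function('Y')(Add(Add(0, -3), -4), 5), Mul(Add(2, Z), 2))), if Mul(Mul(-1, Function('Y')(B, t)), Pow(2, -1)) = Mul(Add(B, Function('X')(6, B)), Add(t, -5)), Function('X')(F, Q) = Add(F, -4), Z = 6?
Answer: 336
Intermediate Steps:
Function('X')(F, Q) = Add(-4, F)
Function('Y')(B, t) = Mul(-2, Add(-5, t), Add(2, B)) (Function('Y')(B, t) = Mul(-2, Mul(Add(B, Add(-4, 6)), Add(t, -5))) = Mul(-2, Mul(Add(B, 2), Add(-5, t))) = Mul(-2, Mul(Add(2, B), Add(-5, t))) = Mul(-2, Mul(Add(-5, t), Add(2, B))) = Mul(-2, Add(-5, t), Add(2, B)))
Mul(21, Add(Function('Y')(Add(Add(0, -3), -4), 5), Mul(Add(2, Z), 2))) = Mul(21, Add(Add(20, Mul(-4, 5), Mul(10, Add(Add(0, -3), -4)), Mul(-2, Add(Add(0, -3), -4), 5)), Mul(Add(2, 6), 2))) = Mul(21, Add(Add(20, -20, Mul(10, Add(-3, -4)), Mul(-2, Add(-3, -4), 5)), Mul(8, 2))) = Mul(21, Add(Add(20, -20, Mul(10, -7), Mul(-2, -7, 5)), 16)) = Mul(21, Add(Add(20, -20, -70, 70), 16)) = Mul(21, Add(0, 16)) = Mul(21, 16) = 336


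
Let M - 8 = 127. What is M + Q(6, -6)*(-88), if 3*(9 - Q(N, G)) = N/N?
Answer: -1883/3 ≈ -627.67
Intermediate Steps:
M = 135 (M = 8 + 127 = 135)
Q(N, G) = 26/3 (Q(N, G) = 9 - N/(3*N) = 9 - 1/3*1 = 9 - 1/3 = 26/3)
M + Q(6, -6)*(-88) = 135 + (26/3)*(-88) = 135 - 2288/3 = -1883/3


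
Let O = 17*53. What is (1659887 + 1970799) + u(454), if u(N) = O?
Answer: 3631587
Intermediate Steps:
O = 901
u(N) = 901
(1659887 + 1970799) + u(454) = (1659887 + 1970799) + 901 = 3630686 + 901 = 3631587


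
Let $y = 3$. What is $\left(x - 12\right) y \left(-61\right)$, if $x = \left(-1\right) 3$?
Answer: $2745$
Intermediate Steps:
$x = -3$
$\left(x - 12\right) y \left(-61\right) = \left(-3 - 12\right) 3 \left(-61\right) = \left(-15\right) 3 \left(-61\right) = \left(-45\right) \left(-61\right) = 2745$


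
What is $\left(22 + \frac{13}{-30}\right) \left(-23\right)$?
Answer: $- \frac{14881}{30} \approx -496.03$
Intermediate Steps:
$\left(22 + \frac{13}{-30}\right) \left(-23\right) = \left(22 + 13 \left(- \frac{1}{30}\right)\right) \left(-23\right) = \left(22 - \frac{13}{30}\right) \left(-23\right) = \frac{647}{30} \left(-23\right) = - \frac{14881}{30}$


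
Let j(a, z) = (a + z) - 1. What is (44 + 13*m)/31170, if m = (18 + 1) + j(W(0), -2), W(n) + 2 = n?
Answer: 113/15585 ≈ 0.0072506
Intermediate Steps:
W(n) = -2 + n
j(a, z) = -1 + a + z
m = 14 (m = (18 + 1) + (-1 + (-2 + 0) - 2) = 19 + (-1 - 2 - 2) = 19 - 5 = 14)
(44 + 13*m)/31170 = (44 + 13*14)/31170 = (44 + 182)*(1/31170) = 226*(1/31170) = 113/15585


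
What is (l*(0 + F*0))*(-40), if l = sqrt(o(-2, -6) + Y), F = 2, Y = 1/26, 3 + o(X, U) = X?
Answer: 0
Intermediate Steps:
o(X, U) = -3 + X
Y = 1/26 ≈ 0.038462
l = I*sqrt(3354)/26 (l = sqrt((-3 - 2) + 1/26) = sqrt(-5 + 1/26) = sqrt(-129/26) = I*sqrt(3354)/26 ≈ 2.2275*I)
(l*(0 + F*0))*(-40) = ((I*sqrt(3354)/26)*(0 + 2*0))*(-40) = ((I*sqrt(3354)/26)*(0 + 0))*(-40) = ((I*sqrt(3354)/26)*0)*(-40) = 0*(-40) = 0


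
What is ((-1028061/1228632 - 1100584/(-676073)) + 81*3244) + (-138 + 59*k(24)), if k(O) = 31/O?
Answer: 27276614069304194/103830615267 ≈ 2.6270e+5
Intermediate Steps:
((-1028061/1228632 - 1100584/(-676073)) + 81*3244) + (-138 + 59*k(24)) = ((-1028061/1228632 - 1100584/(-676073)) + 81*3244) + (-138 + 59*(31/24)) = ((-1028061*1/1228632 - 1100584*(-1/676073)) + 262764) + (-138 + 59*(31*(1/24))) = ((-342687/409544 + 1100584/676073) + 262764) + (-138 + 59*(31/24)) = (219056145545/276881640712 + 262764) + (-138 + 1829/24) = 72754746496193513/276881640712 - 1483/24 = 27276614069304194/103830615267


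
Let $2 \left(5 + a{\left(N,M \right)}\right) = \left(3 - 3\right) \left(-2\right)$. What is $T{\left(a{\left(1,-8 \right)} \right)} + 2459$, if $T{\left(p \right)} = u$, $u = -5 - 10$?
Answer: $2444$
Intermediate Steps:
$a{\left(N,M \right)} = -5$ ($a{\left(N,M \right)} = -5 + \frac{\left(3 - 3\right) \left(-2\right)}{2} = -5 + \frac{0 \left(-2\right)}{2} = -5 + \frac{1}{2} \cdot 0 = -5 + 0 = -5$)
$u = -15$ ($u = -5 - 10 = -15$)
$T{\left(p \right)} = -15$
$T{\left(a{\left(1,-8 \right)} \right)} + 2459 = -15 + 2459 = 2444$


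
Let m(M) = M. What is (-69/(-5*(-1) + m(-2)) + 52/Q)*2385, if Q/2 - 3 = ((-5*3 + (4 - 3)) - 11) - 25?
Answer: -2640195/47 ≈ -56174.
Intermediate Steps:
Q = -94 (Q = 6 + 2*(((-5*3 + (4 - 3)) - 11) - 25) = 6 + 2*(((-15 + 1) - 11) - 25) = 6 + 2*((-14 - 11) - 25) = 6 + 2*(-25 - 25) = 6 + 2*(-50) = 6 - 100 = -94)
(-69/(-5*(-1) + m(-2)) + 52/Q)*2385 = (-69/(-5*(-1) - 2) + 52/(-94))*2385 = (-69/(5 - 2) + 52*(-1/94))*2385 = (-69/3 - 26/47)*2385 = (-69*⅓ - 26/47)*2385 = (-23 - 26/47)*2385 = -1107/47*2385 = -2640195/47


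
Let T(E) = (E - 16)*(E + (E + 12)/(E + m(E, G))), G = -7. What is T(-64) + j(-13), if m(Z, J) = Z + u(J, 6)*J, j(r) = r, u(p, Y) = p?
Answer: 399293/79 ≈ 5054.3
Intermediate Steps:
m(Z, J) = Z + J**2 (m(Z, J) = Z + J*J = Z + J**2)
T(E) = (-16 + E)*(E + (12 + E)/(49 + 2*E)) (T(E) = (E - 16)*(E + (E + 12)/(E + (E + (-7)**2))) = (-16 + E)*(E + (12 + E)/(E + (E + 49))) = (-16 + E)*(E + (12 + E)/(E + (49 + E))) = (-16 + E)*(E + (12 + E)/(49 + 2*E)))
T(-64) + j(-13) = 2*(-96 + (-64)**3 - 394*(-64) + 9*(-64)**2)/(49 + 2*(-64)) - 13 = 2*(-96 - 262144 + 25216 + 9*4096)/(49 - 128) - 13 = 2*(-96 - 262144 + 25216 + 36864)/(-79) - 13 = 2*(-1/79)*(-200160) - 13 = 400320/79 - 13 = 399293/79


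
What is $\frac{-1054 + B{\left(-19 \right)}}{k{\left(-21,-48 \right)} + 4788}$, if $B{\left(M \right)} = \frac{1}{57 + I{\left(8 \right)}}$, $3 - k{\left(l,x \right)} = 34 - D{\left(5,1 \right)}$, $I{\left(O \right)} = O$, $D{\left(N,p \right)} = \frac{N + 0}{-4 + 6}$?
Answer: $- \frac{137018}{618735} \approx -0.22145$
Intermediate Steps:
$D{\left(N,p \right)} = \frac{N}{2}$
$k{\left(l,x \right)} = - \frac{57}{2}$ ($k{\left(l,x \right)} = 3 - \left(34 - \frac{1}{2} \cdot 5\right) = 3 - \left(34 - \frac{5}{2}\right) = 3 - \frac{63}{2} = - \frac{57}{2}$)
$B{\left(M \right)} = \frac{1}{65}$ ($B{\left(M \right)} = \frac{1}{57 + 8} = \frac{1}{65}$)
$\frac{-1054 + B{\left(-19 \right)}}{k{\left(-21,-48 \right)} + 4788} = \frac{-1054 + \frac{1}{65}}{- \frac{57}{2} + 4788} = - \frac{68509}{65 \cdot \frac{9519}{2}} = \left(- \frac{68509}{65}\right) \frac{2}{9519} = - \frac{137018}{618735}$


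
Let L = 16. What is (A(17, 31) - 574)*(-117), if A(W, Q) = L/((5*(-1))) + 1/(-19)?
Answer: 6416163/95 ≈ 67539.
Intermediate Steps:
A(W, Q) = -309/95 (A(W, Q) = 16/((5*(-1))) + 1/(-19) = 16/(-5) + 1*(-1/19) = 16*(-⅕) - 1/19 = -16/5 - 1/19 = -309/95)
(A(17, 31) - 574)*(-117) = (-309/95 - 574)*(-117) = -54839/95*(-117) = 6416163/95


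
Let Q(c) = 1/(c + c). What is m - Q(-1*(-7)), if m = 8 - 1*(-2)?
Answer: 139/14 ≈ 9.9286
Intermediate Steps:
Q(c) = 1/(2*c)
m = 10 (m = 8 + 2 = 10)
m - Q(-1*(-7)) = 10 - 1/(2*((-1*(-7)))) = 10 - 1/(2*7) = 10 - 1*1/14 = 10 - 1/14 = 139/14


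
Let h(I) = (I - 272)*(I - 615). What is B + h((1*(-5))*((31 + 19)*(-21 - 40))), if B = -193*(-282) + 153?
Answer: 219257609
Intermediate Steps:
h(I) = (-615 + I)*(-272 + I) (h(I) = (-272 + I)*(-615 + I) = (-615 + I)*(-272 + I))
B = 54579 (B = 54426 + 153 = 54579)
B + h((1*(-5))*((31 + 19)*(-21 - 40))) = 54579 + (167280 + ((1*(-5))*((31 + 19)*(-21 - 40)))² - 887*1*(-5)*(31 + 19)*(-21 - 40)) = 54579 + (167280 + (-250*(-61))² - (-4435)*50*(-61)) = 54579 + (167280 + (-5*(-3050))² - (-4435)*(-3050)) = 54579 + (167280 + 15250² - 887*15250) = 54579 + (167280 + 232562500 - 13526750) = 54579 + 219203030 = 219257609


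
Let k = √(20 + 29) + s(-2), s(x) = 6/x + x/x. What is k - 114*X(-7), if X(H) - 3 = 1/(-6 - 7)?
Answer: -4267/13 ≈ -328.23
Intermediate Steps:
s(x) = 1 + 6/x (s(x) = 6/x + 1 = 1 + 6/x)
X(H) = 38/13 (X(H) = 3 + 1/(-6 - 7) = 3 + 1/(-13) = 3 - 1/13 = 38/13)
k = 5 (k = √(20 + 29) + (6 - 2)/(-2) = √49 - ½*4 = 7 - 2 = 5)
k - 114*X(-7) = 5 - 114*38/13 = 5 - 4332/13 = -4267/13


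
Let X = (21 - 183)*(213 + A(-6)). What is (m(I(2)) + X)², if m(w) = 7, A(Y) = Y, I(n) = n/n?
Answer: 1124059729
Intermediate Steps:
I(n) = 1
X = -33534 (X = (21 - 183)*(213 - 6) = -162*207 = -33534)
(m(I(2)) + X)² = (7 - 33534)² = (-33527)² = 1124059729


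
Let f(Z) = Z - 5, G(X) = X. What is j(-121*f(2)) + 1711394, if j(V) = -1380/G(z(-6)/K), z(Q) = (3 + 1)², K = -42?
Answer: 3430033/2 ≈ 1.7150e+6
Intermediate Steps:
z(Q) = 16 (z(Q) = 4² = 16)
f(Z) = -5 + Z
j(V) = 7245/2 (j(V) = -1380/(16/(-42)) = -1380/(16*(-1/42)) = -1380/(-8/21) = -1380*(-21/8) = 7245/2)
j(-121*f(2)) + 1711394 = 7245/2 + 1711394 = 3430033/2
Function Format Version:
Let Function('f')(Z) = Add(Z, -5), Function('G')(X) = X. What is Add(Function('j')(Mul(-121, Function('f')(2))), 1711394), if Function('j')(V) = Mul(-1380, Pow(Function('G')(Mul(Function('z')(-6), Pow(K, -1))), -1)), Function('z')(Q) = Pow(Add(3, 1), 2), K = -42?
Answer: Rational(3430033, 2) ≈ 1.7150e+6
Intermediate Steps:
Function('z')(Q) = 16 (Function('z')(Q) = Pow(4, 2) = 16)
Function('f')(Z) = Add(-5, Z)
Function('j')(V) = Rational(7245, 2) (Function('j')(V) = Mul(-1380, Pow(Mul(16, Pow(-42, -1)), -1)) = Mul(-1380, Pow(Mul(16, Rational(-1, 42)), -1)) = Mul(-1380, Pow(Rational(-8, 21), -1)) = Mul(-1380, Rational(-21, 8)) = Rational(7245, 2))
Add(Function('j')(Mul(-121, Function('f')(2))), 1711394) = Add(Rational(7245, 2), 1711394) = Rational(3430033, 2)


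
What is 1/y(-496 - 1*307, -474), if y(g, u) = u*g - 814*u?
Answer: 1/766458 ≈ 1.3047e-6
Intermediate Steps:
y(g, u) = -814*u + g*u (y(g, u) = g*u - 814*u = -814*u + g*u)
1/y(-496 - 1*307, -474) = 1/(-474*(-814 + (-496 - 1*307))) = 1/(-474*(-814 + (-496 - 307))) = 1/(-474*(-814 - 803)) = 1/(-474*(-1617)) = 1/766458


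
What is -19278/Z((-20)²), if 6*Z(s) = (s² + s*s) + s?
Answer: -3213/8900 ≈ -0.36101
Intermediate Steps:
Z(s) = s²/3 + s/6 (Z(s) = ((s² + s*s) + s)/6 = ((s² + s²) + s)/6 = (2*s² + s)/6 = (s + 2*s²)/6 = s²/3 + s/6)
-19278/Z((-20)²) = -19278*3/(200*(1 + 2*(-20)²)) = -19278*3/(200*(1 + 2*400)) = -19278*3/(200*(1 + 800)) = -19278/((⅙)*400*801) = -19278/53400 = -19278*1/53400 = -3213/8900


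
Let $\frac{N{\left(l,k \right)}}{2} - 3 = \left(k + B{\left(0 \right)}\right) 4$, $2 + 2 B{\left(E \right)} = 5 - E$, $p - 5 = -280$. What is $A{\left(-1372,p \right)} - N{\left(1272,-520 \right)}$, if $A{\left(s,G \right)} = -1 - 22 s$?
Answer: $34325$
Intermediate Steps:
$p = -275$ ($p = 5 - 280 = -275$)
$B{\left(E \right)} = \frac{3}{2} - \frac{E}{2}$ ($B{\left(E \right)} = -1 + \frac{5 - E}{2} = -1 - \left(- \frac{5}{2} + \frac{E}{2}\right) = \frac{3}{2} - \frac{E}{2}$)
$N{\left(l,k \right)} = 18 + 8 k$ ($N{\left(l,k \right)} = 6 + 2 \left(k + \left(\frac{3}{2} - 0\right)\right) 4 = 6 + 2 \left(k + \left(\frac{3}{2} + 0\right)\right) 4 = 6 + 2 \left(k + \frac{3}{2}\right) 4 = 6 + 2 \left(\frac{3}{2} + k\right) 4 = 6 + 2 \left(6 + 4 k\right) = 6 + \left(12 + 8 k\right) = 18 + 8 k$)
$A{\left(-1372,p \right)} - N{\left(1272,-520 \right)} = \left(-1 - -30184\right) - \left(18 + 8 \left(-520\right)\right) = \left(-1 + 30184\right) - \left(18 - 4160\right) = 30183 - -4142 = 30183 + 4142 = 34325$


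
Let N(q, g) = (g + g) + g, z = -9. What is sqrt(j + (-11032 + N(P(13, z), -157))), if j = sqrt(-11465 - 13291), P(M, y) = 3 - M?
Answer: sqrt(-11503 + 2*I*sqrt(6189)) ≈ 0.7335 + 107.25*I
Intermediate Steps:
N(q, g) = 3*g (N(q, g) = 2*g + g = 3*g)
j = 2*I*sqrt(6189) (j = sqrt(-24756) = 2*I*sqrt(6189) ≈ 157.34*I)
sqrt(j + (-11032 + N(P(13, z), -157))) = sqrt(2*I*sqrt(6189) + (-11032 + 3*(-157))) = sqrt(2*I*sqrt(6189) + (-11032 - 471)) = sqrt(2*I*sqrt(6189) - 11503) = sqrt(-11503 + 2*I*sqrt(6189))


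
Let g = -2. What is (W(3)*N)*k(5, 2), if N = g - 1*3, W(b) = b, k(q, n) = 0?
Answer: 0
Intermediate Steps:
N = -5 (N = -2 - 1*3 = -2 - 3 = -5)
(W(3)*N)*k(5, 2) = (3*(-5))*0 = -15*0 = 0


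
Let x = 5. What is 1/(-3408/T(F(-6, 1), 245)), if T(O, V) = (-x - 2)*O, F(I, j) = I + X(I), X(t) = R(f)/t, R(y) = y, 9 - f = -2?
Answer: -329/20448 ≈ -0.016090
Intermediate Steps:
f = 11 (f = 9 - 1*(-2) = 9 + 2 = 11)
X(t) = 11/t
F(I, j) = I + 11/I
T(O, V) = -7*O (T(O, V) = (-1*5 - 2)*O = (-5 - 2)*O = -7*O)
1/(-3408/T(F(-6, 1), 245)) = 1/(-3408*(-1/(7*(-6 + 11/(-6))))) = 1/(-3408*(-1/(7*(-6 + 11*(-⅙))))) = 1/(-3408*(-1/(7*(-6 - 11/6)))) = 1/(-3408/((-7*(-47/6)))) = 1/(-3408/329/6) = 1/(-3408*6/329) = 1/(-20448/329) = -329/20448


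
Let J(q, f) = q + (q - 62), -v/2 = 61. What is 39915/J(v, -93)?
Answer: -4435/34 ≈ -130.44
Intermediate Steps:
v = -122 (v = -2*61 = -122)
J(q, f) = -62 + 2*q (J(q, f) = q + (-62 + q) = -62 + 2*q)
39915/J(v, -93) = 39915/(-62 + 2*(-122)) = 39915/(-62 - 244) = 39915/(-306) = 39915*(-1/306) = -4435/34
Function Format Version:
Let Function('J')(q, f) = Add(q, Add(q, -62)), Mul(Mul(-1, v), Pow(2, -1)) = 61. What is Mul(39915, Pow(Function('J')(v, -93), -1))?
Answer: Rational(-4435, 34) ≈ -130.44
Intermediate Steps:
v = -122 (v = Mul(-2, 61) = -122)
Function('J')(q, f) = Add(-62, Mul(2, q)) (Function('J')(q, f) = Add(q, Add(-62, q)) = Add(-62, Mul(2, q)))
Mul(39915, Pow(Function('J')(v, -93), -1)) = Mul(39915, Pow(Add(-62, Mul(2, -122)), -1)) = Mul(39915, Pow(Add(-62, -244), -1)) = Mul(39915, Pow(-306, -1)) = Mul(39915, Rational(-1, 306)) = Rational(-4435, 34)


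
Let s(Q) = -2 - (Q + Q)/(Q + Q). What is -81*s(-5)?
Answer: 243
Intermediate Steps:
s(Q) = -3 (s(Q) = -2 - 2*Q/(2*Q) = -2 - 2*Q*1/(2*Q) = -2 - 1*1 = -2 - 1 = -3)
-81*s(-5) = -81*(-3) = 243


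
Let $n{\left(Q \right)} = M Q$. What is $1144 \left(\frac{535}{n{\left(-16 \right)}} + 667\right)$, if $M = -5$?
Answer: $\frac{1541397}{2} \approx 7.707 \cdot 10^{5}$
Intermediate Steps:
$n{\left(Q \right)} = - 5 Q$
$1144 \left(\frac{535}{n{\left(-16 \right)}} + 667\right) = 1144 \left(\frac{535}{\left(-5\right) \left(-16\right)} + 667\right) = 1144 \left(\frac{535}{80} + 667\right) = 1144 \left(535 \cdot \frac{1}{80} + 667\right) = 1144 \left(\frac{107}{16} + 667\right) = 1144 \cdot \frac{10779}{16} = \frac{1541397}{2}$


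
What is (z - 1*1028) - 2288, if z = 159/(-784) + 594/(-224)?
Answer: -1300991/392 ≈ -3318.9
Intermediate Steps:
z = -1119/392 (z = 159*(-1/784) + 594*(-1/224) = -159/784 - 297/112 = -1119/392 ≈ -2.8546)
(z - 1*1028) - 2288 = (-1119/392 - 1*1028) - 2288 = (-1119/392 - 1028) - 2288 = -404095/392 - 2288 = -1300991/392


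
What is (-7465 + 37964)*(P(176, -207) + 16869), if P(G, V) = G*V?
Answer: -596651937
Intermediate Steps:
(-7465 + 37964)*(P(176, -207) + 16869) = (-7465 + 37964)*(176*(-207) + 16869) = 30499*(-36432 + 16869) = 30499*(-19563) = -596651937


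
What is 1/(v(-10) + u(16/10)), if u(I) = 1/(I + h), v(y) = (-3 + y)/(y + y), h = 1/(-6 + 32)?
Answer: 4260/5369 ≈ 0.79344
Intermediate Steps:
h = 1/26 ≈ 0.038462
v(y) = (-3 + y)/(2*y) (v(y) = (-3 + y)/((2*y)) = (-3 + y)*(1/(2*y)) = (-3 + y)/(2*y))
u(I) = 1/(1/26 + I) (u(I) = 1/(I + 1/26) = 1/(1/26 + I))
1/(v(-10) + u(16/10)) = 1/((½)*(-3 - 10)/(-10) + 26/(1 + 26*(16/10))) = 1/((½)*(-⅒)*(-13) + 26/(1 + 26*(16*(⅒)))) = 1/(13/20 + 26/(1 + 26*(8/5))) = 1/(13/20 + 26/(1 + 208/5)) = 1/(13/20 + 26/(213/5)) = 1/(13/20 + 26*(5/213)) = 1/(13/20 + 130/213) = 1/(5369/4260) = 4260/5369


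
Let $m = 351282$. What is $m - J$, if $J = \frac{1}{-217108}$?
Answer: $\frac{76266132457}{217108} \approx 3.5128 \cdot 10^{5}$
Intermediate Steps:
$J = - \frac{1}{217108} \approx -4.606 \cdot 10^{-6}$
$m - J = 351282 - - \frac{1}{217108} = 351282 + \frac{1}{217108} = \frac{76266132457}{217108}$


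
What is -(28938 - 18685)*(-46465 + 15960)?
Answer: 312767765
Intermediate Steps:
-(28938 - 18685)*(-46465 + 15960) = -10253*(-30505) = -1*(-312767765) = 312767765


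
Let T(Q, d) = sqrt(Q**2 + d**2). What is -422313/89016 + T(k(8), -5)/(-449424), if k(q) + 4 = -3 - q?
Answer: -140771/29672 - 5*sqrt(10)/449424 ≈ -4.7443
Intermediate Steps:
k(q) = -7 - q (k(q) = -4 + (-3 - q) = -7 - q)
-422313/89016 + T(k(8), -5)/(-449424) = -422313/89016 + sqrt((-7 - 1*8)**2 + (-5)**2)/(-449424) = -422313*1/89016 + sqrt((-7 - 8)**2 + 25)*(-1/449424) = -140771/29672 + sqrt((-15)**2 + 25)*(-1/449424) = -140771/29672 + sqrt(225 + 25)*(-1/449424) = -140771/29672 + sqrt(250)*(-1/449424) = -140771/29672 + (5*sqrt(10))*(-1/449424) = -140771/29672 - 5*sqrt(10)/449424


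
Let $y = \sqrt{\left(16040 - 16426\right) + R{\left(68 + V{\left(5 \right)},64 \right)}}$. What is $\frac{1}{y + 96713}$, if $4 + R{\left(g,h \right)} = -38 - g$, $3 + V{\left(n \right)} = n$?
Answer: $\frac{96713}{9353404867} - \frac{i \sqrt{498}}{9353404867} \approx 1.034 \cdot 10^{-5} - 2.3859 \cdot 10^{-9} i$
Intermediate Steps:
$V{\left(n \right)} = -3 + n$
$R{\left(g,h \right)} = -42 - g$ ($R{\left(g,h \right)} = -4 - \left(38 + g\right) = -42 - g$)
$y = i \sqrt{498}$ ($y = \sqrt{\left(16040 - 16426\right) - 112} = \sqrt{-386 - 112} = \sqrt{-498} = i \sqrt{498} \approx 22.316 i$)
$\frac{1}{y + 96713} = \frac{1}{i \sqrt{498} + 96713} = \frac{1}{96713 + i \sqrt{498}}$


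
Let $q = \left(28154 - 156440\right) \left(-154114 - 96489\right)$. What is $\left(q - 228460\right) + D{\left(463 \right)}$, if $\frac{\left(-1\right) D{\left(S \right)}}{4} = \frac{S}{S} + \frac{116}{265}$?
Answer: $\frac{8519386417946}{265} \approx 3.2149 \cdot 10^{10}$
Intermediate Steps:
$D{\left(S \right)} = - \frac{1524}{265}$ ($D{\left(S \right)} = - 4 \left(\frac{S}{S} + \frac{116}{265}\right) = - 4 \left(1 + 116 \cdot \frac{1}{265}\right) = - 4 \left(1 + \frac{116}{265}\right) = \left(-4\right) \frac{381}{265} = - \frac{1524}{265}$)
$q = 32148856458$ ($q = \left(-128286\right) \left(-250603\right) = 32148856458$)
$\left(q - 228460\right) + D{\left(463 \right)} = \left(32148856458 - 228460\right) - \frac{1524}{265} = 32148627998 - \frac{1524}{265} = \frac{8519386417946}{265}$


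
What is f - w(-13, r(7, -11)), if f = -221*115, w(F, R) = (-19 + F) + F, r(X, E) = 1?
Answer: -25370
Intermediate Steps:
w(F, R) = -19 + 2*F
f = -25415
f - w(-13, r(7, -11)) = -25415 - (-19 + 2*(-13)) = -25415 - (-19 - 26) = -25415 - 1*(-45) = -25415 + 45 = -25370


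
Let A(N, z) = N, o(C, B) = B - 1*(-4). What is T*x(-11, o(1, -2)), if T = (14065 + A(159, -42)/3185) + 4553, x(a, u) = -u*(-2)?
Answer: 237193956/3185 ≈ 74472.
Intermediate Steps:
o(C, B) = 4 + B (o(C, B) = B + 4 = 4 + B)
x(a, u) = 2*u
T = 59298489/3185 (T = (14065 + 159/3185) + 4553 = 44797184/3185 + 4553 = 59298489/3185 ≈ 18618.)
T*x(-11, o(1, -2)) = 59298489*(2*(4 - 2))/3185 = 59298489*(2*2)/3185 = (59298489/3185)*4 = 237193956/3185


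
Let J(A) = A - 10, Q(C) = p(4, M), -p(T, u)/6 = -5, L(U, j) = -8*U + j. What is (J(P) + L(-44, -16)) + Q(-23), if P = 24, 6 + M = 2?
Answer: 380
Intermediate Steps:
M = -4 (M = -6 + 2 = -4)
L(U, j) = j - 8*U
p(T, u) = 30 (p(T, u) = -6*(-5) = 30)
Q(C) = 30
J(A) = -10 + A
(J(P) + L(-44, -16)) + Q(-23) = ((-10 + 24) + (-16 - 8*(-44))) + 30 = (14 + (-16 + 352)) + 30 = (14 + 336) + 30 = 350 + 30 = 380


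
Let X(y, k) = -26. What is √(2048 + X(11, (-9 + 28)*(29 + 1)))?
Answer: √2022 ≈ 44.967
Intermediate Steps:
√(2048 + X(11, (-9 + 28)*(29 + 1))) = √(2048 - 26) = √2022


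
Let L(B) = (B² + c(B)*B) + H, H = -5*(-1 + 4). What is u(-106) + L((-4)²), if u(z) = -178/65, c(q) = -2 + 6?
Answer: 19647/65 ≈ 302.26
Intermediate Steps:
c(q) = 4
H = -15 (H = -5*3 = -15)
u(z) = -178/65 (u(z) = -178*1/65 = -178/65)
L(B) = -15 + B² + 4*B (L(B) = (B² + 4*B) - 15 = -15 + B² + 4*B)
u(-106) + L((-4)²) = -178/65 + (-15 + ((-4)²)² + 4*(-4)²) = -178/65 + (-15 + 16² + 4*16) = -178/65 + (-15 + 256 + 64) = -178/65 + 305 = 19647/65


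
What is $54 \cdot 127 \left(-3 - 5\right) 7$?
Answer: $-384048$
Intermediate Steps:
$54 \cdot 127 \left(-3 - 5\right) 7 = 6858 \left(\left(-8\right) 7\right) = 6858 \left(-56\right) = -384048$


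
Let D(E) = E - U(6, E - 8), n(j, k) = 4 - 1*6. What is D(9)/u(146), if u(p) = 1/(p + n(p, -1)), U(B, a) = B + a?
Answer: 288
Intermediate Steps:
n(j, k) = -2 (n(j, k) = 4 - 6 = -2)
D(E) = 2 (D(E) = E - (6 + (E - 8)) = E - (6 + (-8 + E)) = E - (-2 + E) = E + (2 - E) = 2)
u(p) = 1/(-2 + p) (u(p) = 1/(p - 2) = 1/(-2 + p))
D(9)/u(146) = 2/(1/(-2 + 146)) = 2/(1/144) = 2*144 = 288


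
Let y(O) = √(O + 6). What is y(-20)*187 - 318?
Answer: -318 + 187*I*√14 ≈ -318.0 + 699.69*I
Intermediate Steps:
y(O) = √(6 + O)
y(-20)*187 - 318 = √(6 - 20)*187 - 318 = √(-14)*187 - 318 = (I*√14)*187 - 318 = 187*I*√14 - 318 = -318 + 187*I*√14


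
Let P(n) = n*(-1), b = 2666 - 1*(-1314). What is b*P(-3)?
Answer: 11940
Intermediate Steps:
b = 3980 (b = 2666 + 1314 = 3980)
P(n) = -n
b*P(-3) = 3980*(-1*(-3)) = 3980*3 = 11940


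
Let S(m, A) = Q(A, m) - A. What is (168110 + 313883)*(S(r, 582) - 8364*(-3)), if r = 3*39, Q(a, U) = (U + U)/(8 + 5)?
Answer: 11822324304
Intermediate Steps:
Q(a, U) = 2*U/13 (Q(a, U) = (2*U)/13 = (2*U)*(1/13) = 2*U/13)
r = 117
S(m, A) = -A + 2*m/13 (S(m, A) = 2*m/13 - A = -A + 2*m/13)
(168110 + 313883)*(S(r, 582) - 8364*(-3)) = (168110 + 313883)*((-1*582 + (2/13)*117) - 8364*(-3)) = 481993*((-582 + 18) + 25092) = 481993*(-564 + 25092) = 481993*24528 = 11822324304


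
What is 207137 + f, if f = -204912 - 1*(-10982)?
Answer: 13207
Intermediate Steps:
f = -193930 (f = -204912 + 10982 = -193930)
207137 + f = 207137 - 193930 = 13207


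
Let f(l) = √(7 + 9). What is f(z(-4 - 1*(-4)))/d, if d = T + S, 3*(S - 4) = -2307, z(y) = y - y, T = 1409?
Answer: 1/161 ≈ 0.0062112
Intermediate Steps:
z(y) = 0
S = -765 (S = 4 + (⅓)*(-2307) = 4 - 769 = -765)
f(l) = 4 (f(l) = √16 = 4)
d = 644 (d = 1409 - 765 = 644)
f(z(-4 - 1*(-4)))/d = 4/644 = 4*(1/644) = 1/161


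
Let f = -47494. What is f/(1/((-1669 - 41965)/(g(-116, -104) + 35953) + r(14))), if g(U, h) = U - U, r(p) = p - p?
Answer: 2072353196/35953 ≈ 57641.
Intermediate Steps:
r(p) = 0
g(U, h) = 0
f/(1/((-1669 - 41965)/(g(-116, -104) + 35953) + r(14))) = -47494*(-1669 - 41965)/(0 + 35953) = -47494/(1/(-43634/35953 + 0)) = -47494/(1/(-43634/35953)) = -47494/(-35953/43634) = -47494*(-43634/35953) = 2072353196/35953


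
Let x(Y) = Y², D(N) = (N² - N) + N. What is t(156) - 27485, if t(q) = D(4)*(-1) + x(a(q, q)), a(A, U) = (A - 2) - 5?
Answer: -5300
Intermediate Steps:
D(N) = N²
a(A, U) = -7 + A (a(A, U) = (-2 + A) - 5 = -7 + A)
t(q) = -16 + (-7 + q)² (t(q) = 4²*(-1) + (-7 + q)² = 16*(-1) + (-7 + q)² = -16 + (-7 + q)²)
t(156) - 27485 = (-16 + (-7 + 156)²) - 27485 = (-16 + 149²) - 27485 = (-16 + 22201) - 27485 = 22185 - 27485 = -5300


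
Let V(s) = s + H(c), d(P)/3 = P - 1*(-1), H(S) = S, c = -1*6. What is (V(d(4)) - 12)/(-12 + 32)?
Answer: -3/20 ≈ -0.15000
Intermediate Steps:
c = -6
d(P) = 3 + 3*P (d(P) = 3*(P - 1*(-1)) = 3*(P + 1) = 3*(1 + P) = 3 + 3*P)
V(s) = -6 + s (V(s) = s - 6 = -6 + s)
(V(d(4)) - 12)/(-12 + 32) = ((-6 + (3 + 3*4)) - 12)/(-12 + 32) = ((-6 + (3 + 12)) - 12)/20 = ((-6 + 15) - 12)/20 = (9 - 12)/20 = (1/20)*(-3) = -3/20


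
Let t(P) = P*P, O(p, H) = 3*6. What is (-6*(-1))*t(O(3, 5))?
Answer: 1944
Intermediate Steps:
O(p, H) = 18
t(P) = P²
(-6*(-1))*t(O(3, 5)) = -6*(-1)*18² = 6*324 = 1944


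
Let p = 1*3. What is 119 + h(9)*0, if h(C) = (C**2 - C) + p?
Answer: 119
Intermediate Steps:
p = 3
h(C) = 3 + C**2 - C (h(C) = (C**2 - C) + 3 = 3 + C**2 - C)
119 + h(9)*0 = 119 + (3 + 9**2 - 1*9)*0 = 119 + (3 + 81 - 9)*0 = 119 + 75*0 = 119 + 0 = 119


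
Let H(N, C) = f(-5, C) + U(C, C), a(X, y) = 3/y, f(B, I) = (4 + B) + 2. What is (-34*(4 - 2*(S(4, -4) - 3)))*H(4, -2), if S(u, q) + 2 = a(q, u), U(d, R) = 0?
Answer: -425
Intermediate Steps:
f(B, I) = 6 + B
S(u, q) = -2 + 3/u
H(N, C) = 1 (H(N, C) = (6 - 5) + 0 = 1 + 0 = 1)
(-34*(4 - 2*(S(4, -4) - 3)))*H(4, -2) = -34*(4 - 2*((-2 + 3/4) - 3))*1 = -34*(4 - 2*((-2 + 3*(¼)) - 3))*1 = -34*(4 - 2*((-2 + ¾) - 3))*1 = -34*(4 - 2*(-5/4 - 3))*1 = -34*(4 - 2*(-17)/4)*1 = -34*(4 - 1*(-17/2))*1 = -34*(4 + 17/2)*1 = -34*25/2*1 = -425*1 = -425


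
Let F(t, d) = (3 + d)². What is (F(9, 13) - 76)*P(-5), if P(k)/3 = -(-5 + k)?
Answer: 5400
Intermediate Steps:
P(k) = 15 - 3*k (P(k) = 3*(-(-5 + k)) = 3*(5 - k) = 15 - 3*k)
(F(9, 13) - 76)*P(-5) = ((3 + 13)² - 76)*(15 - 3*(-5)) = (16² - 76)*(15 + 15) = (256 - 76)*30 = 180*30 = 5400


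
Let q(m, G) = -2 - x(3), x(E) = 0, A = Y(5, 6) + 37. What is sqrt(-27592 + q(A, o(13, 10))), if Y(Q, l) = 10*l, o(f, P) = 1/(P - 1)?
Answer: 3*I*sqrt(3066) ≈ 166.11*I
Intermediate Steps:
o(f, P) = 1/(-1 + P)
A = 97 (A = 10*6 + 37 = 60 + 37 = 97)
q(m, G) = -2 (q(m, G) = -2 - 1*0 = -2 + 0 = -2)
sqrt(-27592 + q(A, o(13, 10))) = sqrt(-27592 - 2) = sqrt(-27594) = 3*I*sqrt(3066)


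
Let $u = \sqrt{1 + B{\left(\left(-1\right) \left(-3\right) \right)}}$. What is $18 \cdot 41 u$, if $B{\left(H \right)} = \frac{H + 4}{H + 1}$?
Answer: $369 \sqrt{11} \approx 1223.8$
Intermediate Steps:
$B{\left(H \right)} = \frac{4 + H}{1 + H}$
$u = \frac{\sqrt{11}}{2}$ ($u = \sqrt{1 + \frac{4 - -3}{1 - -3}} = \sqrt{1 + \frac{4 + 3}{1 + 3}} = \sqrt{1 + \frac{1}{4} \cdot 7} = \sqrt{1 + \frac{7}{4}} = \sqrt{\frac{11}{4}} = \frac{\sqrt{11}}{2} \approx 1.6583$)
$18 \cdot 41 u = 18 \cdot 41 \frac{\sqrt{11}}{2} = 738 \frac{\sqrt{11}}{2} = 369 \sqrt{11}$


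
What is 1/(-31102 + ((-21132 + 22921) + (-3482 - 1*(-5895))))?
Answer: -1/26900 ≈ -3.7175e-5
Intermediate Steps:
1/(-31102 + ((-21132 + 22921) + (-3482 - 1*(-5895)))) = 1/(-31102 + (1789 + (-3482 + 5895))) = 1/(-31102 + (1789 + 2413)) = 1/(-31102 + 4202) = 1/(-26900) = -1/26900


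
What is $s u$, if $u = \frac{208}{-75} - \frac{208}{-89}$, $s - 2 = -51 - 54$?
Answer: $\frac{299936}{6675} \approx 44.934$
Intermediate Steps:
$s = -103$ ($s = 2 - 105 = -103$)
$u = - \frac{2912}{6675}$ ($u = 208 \left(- \frac{1}{75}\right) - - \frac{208}{89} = - \frac{208}{75} + \frac{208}{89} = - \frac{2912}{6675} \approx -0.43625$)
$s u = \left(-103\right) \left(- \frac{2912}{6675}\right) = \frac{299936}{6675}$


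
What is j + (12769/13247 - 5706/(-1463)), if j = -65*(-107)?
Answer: 134884679184/19380361 ≈ 6959.9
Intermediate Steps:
j = 6955
j + (12769/13247 - 5706/(-1463)) = 6955 + (12769/13247 - 5706/(-1463)) = 6955 + (12769*(1/13247) - 5706*(-1/1463)) = 6955 + (12769/13247 + 5706/1463) = 6955 + 94268429/19380361 = 134884679184/19380361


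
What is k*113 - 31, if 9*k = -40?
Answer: -4799/9 ≈ -533.22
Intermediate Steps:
k = -40/9 (k = (⅑)*(-40) = -40/9 ≈ -4.4444)
k*113 - 31 = -40/9*113 - 31 = -4520/9 - 31 = -4799/9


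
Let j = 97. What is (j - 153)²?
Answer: 3136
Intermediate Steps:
(j - 153)² = (97 - 153)² = (-56)² = 3136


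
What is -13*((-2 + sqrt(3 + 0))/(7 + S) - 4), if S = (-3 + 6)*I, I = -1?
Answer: 117/2 - 13*sqrt(3)/4 ≈ 52.871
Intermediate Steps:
S = -3 (S = (-3 + 6)*(-1) = 3*(-1) = -3)
-13*((-2 + sqrt(3 + 0))/(7 + S) - 4) = -13*((-2 + sqrt(3 + 0))/(7 - 3) - 4) = -13*((-2 + sqrt(3))/4 - 4) = -13*((-2 + sqrt(3))*(1/4) - 4) = -13*((-1/2 + sqrt(3)/4) - 4) = -13*(-9/2 + sqrt(3)/4) = 117/2 - 13*sqrt(3)/4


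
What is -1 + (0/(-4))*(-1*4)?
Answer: -1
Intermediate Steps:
-1 + (0/(-4))*(-1*4) = -1 + (0*(-¼))*(-4) = -1 + 0*(-4) = -1 + 0 = -1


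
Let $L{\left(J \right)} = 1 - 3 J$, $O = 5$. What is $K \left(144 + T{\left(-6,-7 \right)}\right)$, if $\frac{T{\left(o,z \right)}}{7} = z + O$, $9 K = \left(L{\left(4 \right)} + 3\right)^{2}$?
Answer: $\frac{8320}{9} \approx 924.44$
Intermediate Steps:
$K = \frac{64}{9}$ ($K = \frac{\left(\left(1 - 12\right) + 3\right)^{2}}{9} = \frac{\left(-11 + 3\right)^{2}}{9} = \frac{\left(-8\right)^{2}}{9} = \frac{1}{9} \cdot 64 = \frac{64}{9} \approx 7.1111$)
$T{\left(o,z \right)} = 35 + 7 z$ ($T{\left(o,z \right)} = 7 \left(z + 5\right) = 7 \left(5 + z\right) = 35 + 7 z$)
$K \left(144 + T{\left(-6,-7 \right)}\right) = \frac{64 \left(144 + \left(35 + 7 \left(-7\right)\right)\right)}{9} = \frac{64 \left(144 + \left(35 - 49\right)\right)}{9} = \frac{64 \left(144 - 14\right)}{9} = \frac{64}{9} \cdot 130 = \frac{8320}{9}$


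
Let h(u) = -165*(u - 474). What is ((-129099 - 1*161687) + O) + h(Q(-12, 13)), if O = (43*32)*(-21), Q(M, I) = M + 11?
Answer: -241307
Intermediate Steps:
Q(M, I) = 11 + M
h(u) = 78210 - 165*u (h(u) = -165*(-474 + u) = 78210 - 165*u)
O = -28896 (O = 1376*(-21) = -28896)
((-129099 - 1*161687) + O) + h(Q(-12, 13)) = ((-129099 - 1*161687) - 28896) + (78210 - 165*(11 - 12)) = ((-129099 - 161687) - 28896) + (78210 - 165*(-1)) = (-290786 - 28896) + (78210 + 165) = -319682 + 78375 = -241307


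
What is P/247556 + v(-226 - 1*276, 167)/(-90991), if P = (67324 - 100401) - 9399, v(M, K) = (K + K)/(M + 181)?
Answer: -310140259783/1807660781679 ≈ -0.17157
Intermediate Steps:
v(M, K) = 2*K/(181 + M) (v(M, K) = (2*K)/(181 + M) = 2*K/(181 + M))
P = -42476 (P = -33077 - 9399 = -42476)
P/247556 + v(-226 - 1*276, 167)/(-90991) = -42476/247556 + (2*167/(181 + (-226 - 1*276)))/(-90991) = -42476*1/247556 + (2*167/(181 + (-226 - 276)))*(-1/90991) = -10619/61889 + (2*167/(181 - 502))*(-1/90991) = -10619/61889 + (2*167/(-321))*(-1/90991) = -10619/61889 + (2*167*(-1/321))*(-1/90991) = -10619/61889 - 334/321*(-1/90991) = -10619/61889 + 334/29208111 = -310140259783/1807660781679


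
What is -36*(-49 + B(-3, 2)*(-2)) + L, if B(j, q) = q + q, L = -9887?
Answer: -7835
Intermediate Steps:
B(j, q) = 2*q
-36*(-49 + B(-3, 2)*(-2)) + L = -36*(-49 + (2*2)*(-2)) - 9887 = -36*(-49 + 4*(-2)) - 9887 = -36*(-49 - 8) - 9887 = -36*(-57) - 9887 = 2052 - 9887 = -7835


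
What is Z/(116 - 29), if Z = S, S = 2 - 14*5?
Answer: -68/87 ≈ -0.78161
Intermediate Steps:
S = -68 (S = 2 - 70 = -68)
Z = -68
Z/(116 - 29) = -68/(116 - 29) = -68/87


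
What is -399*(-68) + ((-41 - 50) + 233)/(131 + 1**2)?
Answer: 1790783/66 ≈ 27133.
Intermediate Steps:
-399*(-68) + ((-41 - 50) + 233)/(131 + 1**2) = 27132 + (-91 + 233)/(131 + 1) = 27132 + 142/132 = 27132 + 142*(1/132) = 27132 + 71/66 = 1790783/66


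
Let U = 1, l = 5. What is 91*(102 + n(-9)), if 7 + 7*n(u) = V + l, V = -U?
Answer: 9243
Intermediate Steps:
V = -1 (V = -1*1 = -1)
n(u) = -3/7 (n(u) = -1 + (-1 + 5)/7 = -1 + (1/7)*4 = -1 + 4/7 = -3/7)
91*(102 + n(-9)) = 91*(102 - 3/7) = 91*(711/7) = 9243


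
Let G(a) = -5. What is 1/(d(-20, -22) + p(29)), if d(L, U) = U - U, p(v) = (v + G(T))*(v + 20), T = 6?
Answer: 1/1176 ≈ 0.00085034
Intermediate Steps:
p(v) = (-5 + v)*(20 + v) (p(v) = (v - 5)*(v + 20) = (-5 + v)*(20 + v))
d(L, U) = 0
1/(d(-20, -22) + p(29)) = 1/(0 + (-100 + 29² + 15*29)) = 1/(0 + (-100 + 841 + 435)) = 1/(0 + 1176) = 1/1176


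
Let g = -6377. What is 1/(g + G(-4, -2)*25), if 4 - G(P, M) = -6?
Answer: -1/6127 ≈ -0.00016321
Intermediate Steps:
G(P, M) = 10 (G(P, M) = 4 - 1*(-6) = 4 + 6 = 10)
1/(g + G(-4, -2)*25) = 1/(-6377 + 10*25) = 1/(-6377 + 250) = 1/(-6127) = -1/6127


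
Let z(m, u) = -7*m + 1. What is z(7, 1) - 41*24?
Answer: -1032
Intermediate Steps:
z(m, u) = 1 - 7*m
z(7, 1) - 41*24 = (1 - 7*7) - 41*24 = (1 - 49) - 984 = -48 - 984 = -1032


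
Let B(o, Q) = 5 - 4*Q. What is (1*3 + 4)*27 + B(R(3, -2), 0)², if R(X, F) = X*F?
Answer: 214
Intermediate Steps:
R(X, F) = F*X
(1*3 + 4)*27 + B(R(3, -2), 0)² = (1*3 + 4)*27 + (5 - 4*0)² = (3 + 4)*27 + (5 + 0)² = 7*27 + 5² = 189 + 25 = 214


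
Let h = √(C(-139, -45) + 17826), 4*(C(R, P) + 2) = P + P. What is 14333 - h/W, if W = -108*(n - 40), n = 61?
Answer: 14333 + √71206/4536 ≈ 14333.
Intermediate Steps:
C(R, P) = -2 + P/2 (C(R, P) = -2 + (P + P)/4 = -2 + (2*P)/4 = -2 + P/2)
h = √71206/2 (h = √((-2 + (½)*(-45)) + 17826) = √((-2 - 45/2) + 17826) = √(-49/2 + 17826) = √(35603/2) = √71206/2 ≈ 133.42)
W = -2268 (W = -108*(61 - 40) = -108*21 = -2268)
14333 - h/W = 14333 - √71206/2/(-2268) = 14333 - √71206/2*(-1)/2268 = 14333 - (-1)*√71206/4536 = 14333 + √71206/4536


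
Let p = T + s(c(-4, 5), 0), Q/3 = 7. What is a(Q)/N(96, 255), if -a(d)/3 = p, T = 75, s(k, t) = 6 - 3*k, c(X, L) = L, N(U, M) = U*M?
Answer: -11/1360 ≈ -0.0080882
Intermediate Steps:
N(U, M) = M*U
Q = 21 (Q = 3*7 = 21)
p = 66 (p = 75 + (6 - 3*5) = 75 + (6 - 15) = 75 - 9 = 66)
a(d) = -198 (a(d) = -3*66 = -198)
a(Q)/N(96, 255) = -198/(255*96) = -198/24480 = -198*1/24480 = -11/1360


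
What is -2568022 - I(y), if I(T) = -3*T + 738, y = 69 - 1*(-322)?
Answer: -2567587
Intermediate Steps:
y = 391 (y = 69 + 322 = 391)
I(T) = 738 - 3*T
-2568022 - I(y) = -2568022 - (738 - 3*391) = -2568022 - (738 - 1173) = -2568022 - 1*(-435) = -2568022 + 435 = -2567587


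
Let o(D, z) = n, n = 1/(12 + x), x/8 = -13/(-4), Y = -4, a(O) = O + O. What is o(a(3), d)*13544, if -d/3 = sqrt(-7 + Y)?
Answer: 6772/19 ≈ 356.42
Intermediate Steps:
a(O) = 2*O
d = -3*I*sqrt(11) (d = -3*sqrt(-7 - 4) = -3*I*sqrt(11) ≈ -9.9499*I)
x = 26 (x = 8*(-13/(-4)) = 8*(-13*(-1/4)) = 8*(13/4) = 26)
n = 1/38 (n = 1/(12 + 26) = 1/38 ≈ 0.026316)
o(D, z) = 1/38
o(a(3), d)*13544 = (1/38)*13544 = 6772/19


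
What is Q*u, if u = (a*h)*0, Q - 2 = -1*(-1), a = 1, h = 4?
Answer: 0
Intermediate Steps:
Q = 3 (Q = 2 - 1*(-1) = 2 + 1 = 3)
u = 0 (u = (1*4)*0 = 4*0 = 0)
Q*u = 3*0 = 0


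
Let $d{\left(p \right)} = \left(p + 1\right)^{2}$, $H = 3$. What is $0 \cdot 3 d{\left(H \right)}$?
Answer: $0$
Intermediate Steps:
$d{\left(p \right)} = \left(1 + p\right)^{2}$
$0 \cdot 3 d{\left(H \right)} = 0 \cdot 3 \left(1 + 3\right)^{2} = 0 \cdot 4^{2} = 0 \cdot 16 = 0$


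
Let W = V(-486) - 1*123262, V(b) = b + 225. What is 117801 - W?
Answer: 241324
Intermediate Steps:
V(b) = 225 + b
W = -123523 (W = (225 - 486) - 1*123262 = -261 - 123262 = -123523)
117801 - W = 117801 - 1*(-123523) = 117801 + 123523 = 241324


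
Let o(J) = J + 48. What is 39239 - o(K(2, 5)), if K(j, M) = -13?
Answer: 39204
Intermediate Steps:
o(J) = 48 + J
39239 - o(K(2, 5)) = 39239 - (48 - 13) = 39239 - 1*35 = 39239 - 35 = 39204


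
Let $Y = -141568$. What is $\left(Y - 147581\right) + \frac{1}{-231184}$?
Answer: $- \frac{66846622417}{231184} \approx -2.8915 \cdot 10^{5}$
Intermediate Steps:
$\left(Y - 147581\right) + \frac{1}{-231184} = \left(-141568 - 147581\right) + \frac{1}{-231184} = -289149 - \frac{1}{231184} = - \frac{66846622417}{231184}$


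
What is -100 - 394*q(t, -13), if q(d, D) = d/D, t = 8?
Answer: 1852/13 ≈ 142.46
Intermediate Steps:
-100 - 394*q(t, -13) = -100 - 3152/(-13) = -100 - 3152*(-1)/13 = -100 - 394*(-8/13) = -100 + 3152/13 = 1852/13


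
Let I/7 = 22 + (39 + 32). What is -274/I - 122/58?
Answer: -47657/18879 ≈ -2.5243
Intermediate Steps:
I = 651 (I = 7*(22 + (39 + 32)) = 7*(22 + 71) = 7*93 = 651)
-274/I - 122/58 = -274/651 - 122/58 = -274*1/651 - 122*1/58 = -274/651 - 61/29 = -47657/18879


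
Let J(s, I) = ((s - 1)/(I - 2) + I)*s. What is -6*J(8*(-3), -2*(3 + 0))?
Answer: -414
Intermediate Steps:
J(s, I) = s*(I + (-1 + s)/(-2 + I)) (J(s, I) = ((-1 + s)/(-2 + I) + I)*s = (I + (-1 + s)/(-2 + I))*s = s*(I + (-1 + s)/(-2 + I)))
-6*J(8*(-3), -2*(3 + 0)) = -6*8*(-3)*(-1 + 8*(-3) + (-2*(3 + 0))**2 - (-4)*(3 + 0))/(-2 - 2*(3 + 0)) = -(-144)*(-1 - 24 + (-2*3)**2 - (-4)*3)/(-2 - 2*3) = -(-144)*(-1 - 24 + (-6)**2 - 2*(-6))/(-2 - 6) = -(-144)*(-1 - 24 + 36 + 12)/(-8) = -(-144)*(-1)*23/8 = -6*69 = -414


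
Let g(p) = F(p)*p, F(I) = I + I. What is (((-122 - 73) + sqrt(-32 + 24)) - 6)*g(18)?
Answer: -130248 + 1296*I*sqrt(2) ≈ -1.3025e+5 + 1832.8*I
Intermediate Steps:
F(I) = 2*I
g(p) = 2*p**2 (g(p) = (2*p)*p = 2*p**2)
(((-122 - 73) + sqrt(-32 + 24)) - 6)*g(18) = (((-122 - 73) + sqrt(-32 + 24)) - 6)*(2*18**2) = ((-195 + sqrt(-8)) - 6)*(2*324) = ((-195 + 2*I*sqrt(2)) - 6)*648 = (-201 + 2*I*sqrt(2))*648 = -130248 + 1296*I*sqrt(2)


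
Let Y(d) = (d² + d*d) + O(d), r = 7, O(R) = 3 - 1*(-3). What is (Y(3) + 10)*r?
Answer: 238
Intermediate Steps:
O(R) = 6 (O(R) = 3 + 3 = 6)
Y(d) = 6 + 2*d² (Y(d) = (d² + d*d) + 6 = (d² + d²) + 6 = 2*d² + 6 = 6 + 2*d²)
(Y(3) + 10)*r = ((6 + 2*3²) + 10)*7 = ((6 + 2*9) + 10)*7 = ((6 + 18) + 10)*7 = (24 + 10)*7 = 34*7 = 238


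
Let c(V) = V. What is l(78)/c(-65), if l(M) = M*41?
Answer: -246/5 ≈ -49.200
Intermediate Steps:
l(M) = 41*M
l(78)/c(-65) = (41*78)/(-65) = 3198*(-1/65) = -246/5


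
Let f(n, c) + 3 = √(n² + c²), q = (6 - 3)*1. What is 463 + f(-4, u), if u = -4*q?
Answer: 460 + 4*√10 ≈ 472.65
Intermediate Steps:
q = 3 (q = 3*1 = 3)
u = -12 (u = -4*3 = -12)
f(n, c) = -3 + √(c² + n²) (f(n, c) = -3 + √(n² + c²) = -3 + √(c² + n²))
463 + f(-4, u) = 463 + (-3 + √((-12)² + (-4)²)) = 463 + (-3 + √(144 + 16)) = 463 + (-3 + √160) = 463 + (-3 + 4*√10) = 460 + 4*√10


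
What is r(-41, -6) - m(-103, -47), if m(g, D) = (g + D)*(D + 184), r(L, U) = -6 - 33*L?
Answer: 21897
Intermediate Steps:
m(g, D) = (184 + D)*(D + g) (m(g, D) = (D + g)*(184 + D) = (184 + D)*(D + g))
r(-41, -6) - m(-103, -47) = (-6 - 33*(-41)) - ((-47)**2 + 184*(-47) + 184*(-103) - 47*(-103)) = (-6 + 1353) - (2209 - 8648 - 18952 + 4841) = 1347 - 1*(-20550) = 1347 + 20550 = 21897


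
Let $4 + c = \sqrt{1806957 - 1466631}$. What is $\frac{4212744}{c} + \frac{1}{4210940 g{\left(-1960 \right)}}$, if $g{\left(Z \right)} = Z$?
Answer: $\frac{13907855979944209}{280872898314400} + \frac{6319116 \sqrt{37814}}{170155} \approx 7271.2$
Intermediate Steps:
$c = -4 + 3 \sqrt{37814}$ ($c = -4 + \sqrt{1806957 - 1466631} = -4 + \sqrt{340326} = -4 + 3 \sqrt{37814} \approx 579.38$)
$\frac{4212744}{c} + \frac{1}{4210940 g{\left(-1960 \right)}} = \frac{4212744}{-4 + 3 \sqrt{37814}} + \frac{1}{4210940 \left(-1960\right)} = \frac{4212744}{-4 + 3 \sqrt{37814}} + \frac{1}{4210940} \left(- \frac{1}{1960}\right) = \frac{4212744}{-4 + 3 \sqrt{37814}} - \frac{1}{8253442400} = - \frac{1}{8253442400} + \frac{4212744}{-4 + 3 \sqrt{37814}}$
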